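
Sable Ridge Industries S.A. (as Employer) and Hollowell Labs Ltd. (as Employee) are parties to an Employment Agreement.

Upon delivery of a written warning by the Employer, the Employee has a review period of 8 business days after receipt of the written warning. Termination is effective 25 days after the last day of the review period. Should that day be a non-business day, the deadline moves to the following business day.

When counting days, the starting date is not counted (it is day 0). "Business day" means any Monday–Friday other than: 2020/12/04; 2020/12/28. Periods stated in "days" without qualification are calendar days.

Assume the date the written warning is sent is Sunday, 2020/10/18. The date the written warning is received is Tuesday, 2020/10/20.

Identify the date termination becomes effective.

The last day of the review period: counting 8 business days from Tuesday, 2020/10/20 (Oct 21, Oct 22, Oct 23, Oct 26, Oct 27, Oct 28, Oct 29, Oct 30, skipping weekends) reaches Friday, 2020/10/30.
Adding 25 calendar days to 2020/10/30 gives 2020/11/24, which is the date termination becomes effective. 2020/11/24 is a Tuesday and is not a listed holiday, so no roll-forward applies.

2020/11/24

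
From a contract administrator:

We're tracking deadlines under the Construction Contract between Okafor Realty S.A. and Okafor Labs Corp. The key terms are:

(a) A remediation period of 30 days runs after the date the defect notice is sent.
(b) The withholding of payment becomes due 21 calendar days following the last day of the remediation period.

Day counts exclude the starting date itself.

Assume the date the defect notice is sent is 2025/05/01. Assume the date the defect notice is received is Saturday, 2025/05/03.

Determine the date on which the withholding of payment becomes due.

2025/06/21

The last day of the remediation period: 2025/05/01 + 30 days = 2025/05/31.
Adding 21 calendar days to 2025/05/31 gives 2025/06/21, which is the date on which the withholding of payment becomes due.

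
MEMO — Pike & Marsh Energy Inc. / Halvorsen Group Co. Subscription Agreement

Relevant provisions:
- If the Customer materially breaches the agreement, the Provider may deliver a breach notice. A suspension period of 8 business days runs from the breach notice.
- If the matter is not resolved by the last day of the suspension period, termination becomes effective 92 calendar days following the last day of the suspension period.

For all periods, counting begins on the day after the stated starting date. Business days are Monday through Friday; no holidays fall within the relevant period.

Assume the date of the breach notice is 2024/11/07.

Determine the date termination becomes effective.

2025/02/19

From Thursday, 2024/11/07, 8 business days (Nov 8, Nov 11, Nov 12, Nov 13, Nov 14, Nov 15, Nov 18, Nov 19, skipping weekends) brings us to Tuesday, 2024/11/19, which is the last day of the suspension period.
The date termination becomes effective: 2024/11/19 + 92 days = 2025/02/19.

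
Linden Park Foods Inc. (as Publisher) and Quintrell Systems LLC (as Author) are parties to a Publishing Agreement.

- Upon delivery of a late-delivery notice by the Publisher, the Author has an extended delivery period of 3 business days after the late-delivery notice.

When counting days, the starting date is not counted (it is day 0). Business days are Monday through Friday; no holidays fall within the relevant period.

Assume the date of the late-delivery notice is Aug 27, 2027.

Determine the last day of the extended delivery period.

Sep 1, 2027

The last day of the extended delivery period: 3 business days after Friday, Aug 27, 2027, skipping weekends — Aug 30, Aug 31, Sep 1 — lands on Wednesday, Sep 1, 2027.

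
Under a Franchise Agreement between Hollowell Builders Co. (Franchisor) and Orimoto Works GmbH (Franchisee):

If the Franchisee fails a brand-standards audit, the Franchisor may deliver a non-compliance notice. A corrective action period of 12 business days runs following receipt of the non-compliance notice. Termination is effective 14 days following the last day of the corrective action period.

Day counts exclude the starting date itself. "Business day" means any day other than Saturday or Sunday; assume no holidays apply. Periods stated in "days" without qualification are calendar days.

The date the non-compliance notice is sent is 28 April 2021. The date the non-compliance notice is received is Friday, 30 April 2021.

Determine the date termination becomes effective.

The last day of the corrective action period: counting 12 business days from Friday, 30 April 2021 (May 3, May 4, May 5, May 6, …, May 14, May 17, May 18, skipping weekends) reaches Tuesday, 18 May 2021.
Adding 14 calendar days to 18 May 2021 gives 1 June 2021, which is the date termination becomes effective.

1 June 2021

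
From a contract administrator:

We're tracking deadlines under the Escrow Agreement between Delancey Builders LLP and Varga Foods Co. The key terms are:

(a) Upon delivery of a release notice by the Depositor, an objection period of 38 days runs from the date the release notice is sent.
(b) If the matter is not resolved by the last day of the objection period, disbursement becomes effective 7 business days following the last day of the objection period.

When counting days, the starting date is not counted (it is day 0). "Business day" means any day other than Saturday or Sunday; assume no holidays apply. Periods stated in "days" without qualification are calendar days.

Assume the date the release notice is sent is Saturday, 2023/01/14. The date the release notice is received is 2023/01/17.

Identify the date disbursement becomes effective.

Adding 38 calendar days to 2023/01/14 gives 2023/02/21, which is the last day of the objection period.
The date disbursement becomes effective: 7 business days after Tuesday, 2023/02/21, skipping weekends — Feb 22, Feb 23, Feb 24, Feb 27, Feb 28, Mar 1, Mar 2 — lands on Thursday, 2023/03/02.

2023/03/02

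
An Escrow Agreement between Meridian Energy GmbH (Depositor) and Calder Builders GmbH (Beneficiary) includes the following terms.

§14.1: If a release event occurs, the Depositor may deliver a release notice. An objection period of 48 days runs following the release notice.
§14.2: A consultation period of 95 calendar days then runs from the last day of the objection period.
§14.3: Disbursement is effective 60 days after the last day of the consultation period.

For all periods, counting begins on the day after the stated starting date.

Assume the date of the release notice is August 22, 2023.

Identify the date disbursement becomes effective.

Adding 48 calendar days to August 22, 2023 gives October 9, 2023, which is the last day of the objection period.
Adding 95 calendar days to October 9, 2023 gives January 12, 2024, which is the last day of the consultation period.
The date disbursement becomes effective: 60 calendar days after January 12, 2024 is March 12, 2024.

March 12, 2024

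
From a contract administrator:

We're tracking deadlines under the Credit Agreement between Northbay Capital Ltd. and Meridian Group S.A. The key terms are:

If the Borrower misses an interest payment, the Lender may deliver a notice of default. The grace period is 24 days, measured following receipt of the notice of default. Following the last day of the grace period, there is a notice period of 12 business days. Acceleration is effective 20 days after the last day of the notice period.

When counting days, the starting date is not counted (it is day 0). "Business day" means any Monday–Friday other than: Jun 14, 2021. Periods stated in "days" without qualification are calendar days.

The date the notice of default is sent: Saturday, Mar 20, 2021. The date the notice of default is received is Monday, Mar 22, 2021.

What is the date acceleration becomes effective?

May 23, 2021

Adding 24 calendar days to Mar 22, 2021 gives Apr 15, 2021, which is the last day of the grace period.
The last day of the notice period: 12 business days after Thursday, Apr 15, 2021, skipping weekends — Apr 16, Apr 19, Apr 20, Apr 21, …, Apr 29, Apr 30, May 3 — lands on Monday, May 3, 2021.
The date acceleration becomes effective: 20 calendar days after May 3, 2021 is May 23, 2021.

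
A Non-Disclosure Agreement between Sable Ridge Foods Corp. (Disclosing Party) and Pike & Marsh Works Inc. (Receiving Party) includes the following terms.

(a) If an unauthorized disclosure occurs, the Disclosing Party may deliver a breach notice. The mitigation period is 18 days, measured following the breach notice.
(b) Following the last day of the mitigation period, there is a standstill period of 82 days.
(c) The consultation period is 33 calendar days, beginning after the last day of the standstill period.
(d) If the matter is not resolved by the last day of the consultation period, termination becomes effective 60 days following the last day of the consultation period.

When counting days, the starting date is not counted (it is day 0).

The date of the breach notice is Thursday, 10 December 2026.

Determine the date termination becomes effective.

Adding 18 calendar days to 10 December 2026 gives 28 December 2026, which is the last day of the mitigation period.
The last day of the standstill period: 82 calendar days after 28 December 2026 is 20 March 2027.
Adding 33 calendar days to 20 March 2027 gives 22 April 2027, which is the last day of the consultation period.
The date termination becomes effective: 22 April 2027 + 60 days = 21 June 2027.

21 June 2027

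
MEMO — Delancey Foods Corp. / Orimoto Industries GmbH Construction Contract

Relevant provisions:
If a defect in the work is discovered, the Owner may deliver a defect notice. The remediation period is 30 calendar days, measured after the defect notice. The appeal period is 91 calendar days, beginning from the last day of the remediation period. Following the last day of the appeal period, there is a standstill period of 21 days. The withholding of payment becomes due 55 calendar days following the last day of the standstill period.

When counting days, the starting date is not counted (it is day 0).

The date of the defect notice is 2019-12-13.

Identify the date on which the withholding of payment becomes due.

2020-06-27

The last day of the remediation period: 30 calendar days after 2019-12-13 is 2020-01-12.
The last day of the appeal period: 91 calendar days after 2020-01-12 is 2020-04-12.
The last day of the standstill period: 21 calendar days after 2020-04-12 is 2020-05-03.
Adding 55 calendar days to 2020-05-03 gives 2020-06-27, which is the date on which the withholding of payment becomes due.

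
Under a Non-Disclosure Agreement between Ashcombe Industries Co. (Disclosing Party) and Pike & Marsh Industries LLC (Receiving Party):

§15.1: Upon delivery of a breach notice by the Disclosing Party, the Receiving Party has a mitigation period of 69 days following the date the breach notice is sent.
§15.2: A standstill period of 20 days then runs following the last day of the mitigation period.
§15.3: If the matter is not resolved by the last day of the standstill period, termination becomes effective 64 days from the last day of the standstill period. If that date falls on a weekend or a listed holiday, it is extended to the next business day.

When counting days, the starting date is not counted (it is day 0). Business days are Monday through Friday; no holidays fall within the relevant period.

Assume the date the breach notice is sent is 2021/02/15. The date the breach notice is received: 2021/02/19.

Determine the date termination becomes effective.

Adding 69 calendar days to 2021/02/15 gives 2021/04/25, which is the last day of the mitigation period.
The last day of the standstill period: 2021/04/25 + 20 days = 2021/05/15.
Adding 64 calendar days to 2021/05/15 gives 2021/07/18, which is the date termination becomes effective. That falls on a Sunday, so it rolls to the next business day, Monday, 2021/07/19.

2021/07/19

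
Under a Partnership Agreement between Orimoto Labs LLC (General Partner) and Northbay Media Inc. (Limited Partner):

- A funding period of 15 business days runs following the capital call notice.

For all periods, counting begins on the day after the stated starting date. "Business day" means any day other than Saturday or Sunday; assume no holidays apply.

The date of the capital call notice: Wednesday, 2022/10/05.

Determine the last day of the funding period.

The last day of the funding period: 15 business days after Wednesday, 2022/10/05, skipping weekends — Oct 6, Oct 7, Oct 10, Oct 11, …, Oct 24, Oct 25, Oct 26 — lands on Wednesday, 2022/10/26.

2022/10/26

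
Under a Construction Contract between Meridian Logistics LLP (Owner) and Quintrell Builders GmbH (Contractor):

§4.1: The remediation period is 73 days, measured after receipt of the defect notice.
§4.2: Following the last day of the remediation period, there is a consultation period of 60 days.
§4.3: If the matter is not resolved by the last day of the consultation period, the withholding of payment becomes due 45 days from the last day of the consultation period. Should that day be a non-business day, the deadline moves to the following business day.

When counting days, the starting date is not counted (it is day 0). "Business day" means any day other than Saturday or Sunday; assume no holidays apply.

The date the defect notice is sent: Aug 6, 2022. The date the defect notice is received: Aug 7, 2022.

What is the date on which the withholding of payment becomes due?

The last day of the remediation period: Aug 7, 2022 + 73 days = Oct 19, 2022.
The last day of the consultation period: 60 calendar days after Oct 19, 2022 is Dec 18, 2022.
The date on which the withholding of payment becomes due: Dec 18, 2022 + 45 days = Feb 1, 2023. Feb 1, 2023 is a Wednesday, so no roll-forward applies.

Feb 1, 2023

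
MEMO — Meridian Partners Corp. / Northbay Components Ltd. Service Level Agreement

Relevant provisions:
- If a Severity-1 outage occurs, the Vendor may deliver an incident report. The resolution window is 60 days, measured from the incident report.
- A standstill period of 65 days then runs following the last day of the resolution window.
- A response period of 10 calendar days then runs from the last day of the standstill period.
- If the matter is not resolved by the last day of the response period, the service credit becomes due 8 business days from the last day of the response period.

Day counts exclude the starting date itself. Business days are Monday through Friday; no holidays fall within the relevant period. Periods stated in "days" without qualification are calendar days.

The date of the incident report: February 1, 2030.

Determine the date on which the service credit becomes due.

The last day of the resolution window: February 1, 2030 + 60 days = April 2, 2030.
Adding 65 calendar days to April 2, 2030 gives June 6, 2030, which is the last day of the standstill period.
The last day of the response period: June 6, 2030 + 10 days = June 16, 2030.
The date on which the service credit becomes due: 8 business days after Sunday, June 16, 2030, skipping weekends — Jun 17, Jun 18, Jun 19, Jun 20, Jun 21, Jun 24, Jun 25, Jun 26 — lands on Wednesday, June 26, 2030.

June 26, 2030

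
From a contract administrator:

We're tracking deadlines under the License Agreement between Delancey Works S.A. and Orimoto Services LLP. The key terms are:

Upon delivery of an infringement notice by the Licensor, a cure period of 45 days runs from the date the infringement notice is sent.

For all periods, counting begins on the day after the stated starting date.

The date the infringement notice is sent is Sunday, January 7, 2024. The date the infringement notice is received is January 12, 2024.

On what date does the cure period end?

February 21, 2024

Adding 45 calendar days to January 7, 2024 gives February 21, 2024, which is the last day of the cure period.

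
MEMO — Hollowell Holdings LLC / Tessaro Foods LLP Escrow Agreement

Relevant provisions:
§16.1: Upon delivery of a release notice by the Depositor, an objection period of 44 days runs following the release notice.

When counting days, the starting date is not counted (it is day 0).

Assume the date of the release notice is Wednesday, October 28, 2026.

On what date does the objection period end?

December 11, 2026

Adding 44 calendar days to October 28, 2026 gives December 11, 2026, which is the last day of the objection period.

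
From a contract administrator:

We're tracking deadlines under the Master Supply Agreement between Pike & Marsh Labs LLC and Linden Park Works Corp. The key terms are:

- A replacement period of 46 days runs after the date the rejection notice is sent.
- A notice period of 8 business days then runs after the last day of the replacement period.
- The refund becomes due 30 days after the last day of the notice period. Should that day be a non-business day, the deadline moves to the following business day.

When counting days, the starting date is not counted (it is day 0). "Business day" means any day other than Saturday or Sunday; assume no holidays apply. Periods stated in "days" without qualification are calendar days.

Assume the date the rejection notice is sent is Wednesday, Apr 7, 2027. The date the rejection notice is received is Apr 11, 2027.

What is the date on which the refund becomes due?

The last day of the replacement period: Apr 7, 2027 + 46 days = May 23, 2027.
The last day of the notice period: counting 8 business days from Sunday, May 23, 2027 (May 24, May 25, May 26, May 27, May 28, May 31, Jun 1, Jun 2, skipping weekends) reaches Wednesday, Jun 2, 2027.
The date on which the refund becomes due: Jun 2, 2027 + 30 days = Jul 2, 2027. Jul 2, 2027 is a Friday, so no roll-forward applies.

Jul 2, 2027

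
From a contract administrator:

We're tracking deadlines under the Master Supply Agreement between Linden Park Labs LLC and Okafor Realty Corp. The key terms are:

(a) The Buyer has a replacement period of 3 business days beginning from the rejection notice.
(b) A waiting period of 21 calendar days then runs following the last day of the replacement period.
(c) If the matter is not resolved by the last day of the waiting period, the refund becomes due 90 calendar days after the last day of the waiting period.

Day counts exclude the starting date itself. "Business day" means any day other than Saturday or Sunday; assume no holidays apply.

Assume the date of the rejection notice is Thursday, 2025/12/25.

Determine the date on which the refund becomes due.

2026/04/20

The last day of the replacement period: counting 3 business days from Thursday, 2025/12/25 (Dec 26, Dec 29, Dec 30, skipping weekends) reaches Tuesday, 2025/12/30.
The last day of the waiting period: 21 calendar days after 2025/12/30 is 2026/01/20.
Adding 90 calendar days to 2026/01/20 gives 2026/04/20, which is the date on which the refund becomes due.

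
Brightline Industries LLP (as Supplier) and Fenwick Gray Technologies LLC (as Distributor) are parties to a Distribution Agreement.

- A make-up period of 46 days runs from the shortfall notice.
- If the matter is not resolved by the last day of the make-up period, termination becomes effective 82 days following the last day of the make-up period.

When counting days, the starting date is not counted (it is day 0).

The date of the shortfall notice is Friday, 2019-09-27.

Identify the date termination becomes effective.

2020-02-02

The last day of the make-up period: 2019-09-27 + 46 days = 2019-11-12.
Adding 82 calendar days to 2019-11-12 gives 2020-02-02, which is the date termination becomes effective.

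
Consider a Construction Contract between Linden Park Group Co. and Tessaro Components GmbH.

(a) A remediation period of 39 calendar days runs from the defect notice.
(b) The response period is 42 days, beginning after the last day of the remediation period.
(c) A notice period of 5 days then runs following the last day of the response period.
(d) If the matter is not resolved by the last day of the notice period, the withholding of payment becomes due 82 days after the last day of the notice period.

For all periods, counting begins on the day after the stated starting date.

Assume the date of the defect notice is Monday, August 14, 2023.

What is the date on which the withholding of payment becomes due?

January 29, 2024

The last day of the remediation period: August 14, 2023 + 39 days = September 22, 2023.
Adding 42 calendar days to September 22, 2023 gives November 3, 2023, which is the last day of the response period.
Adding 5 calendar days to November 3, 2023 gives November 8, 2023, which is the last day of the notice period.
Adding 82 calendar days to November 8, 2023 gives January 29, 2024, which is the date on which the withholding of payment becomes due.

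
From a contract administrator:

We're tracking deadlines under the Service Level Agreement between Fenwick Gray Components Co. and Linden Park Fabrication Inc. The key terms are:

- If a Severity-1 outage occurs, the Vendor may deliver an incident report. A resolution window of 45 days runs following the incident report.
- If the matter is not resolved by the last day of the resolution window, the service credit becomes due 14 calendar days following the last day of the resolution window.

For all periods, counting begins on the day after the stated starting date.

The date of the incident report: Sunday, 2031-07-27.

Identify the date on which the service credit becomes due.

2031-09-24

The last day of the resolution window: 2031-07-27 + 45 days = 2031-09-10.
The date on which the service credit becomes due: 14 calendar days after 2031-09-10 is 2031-09-24.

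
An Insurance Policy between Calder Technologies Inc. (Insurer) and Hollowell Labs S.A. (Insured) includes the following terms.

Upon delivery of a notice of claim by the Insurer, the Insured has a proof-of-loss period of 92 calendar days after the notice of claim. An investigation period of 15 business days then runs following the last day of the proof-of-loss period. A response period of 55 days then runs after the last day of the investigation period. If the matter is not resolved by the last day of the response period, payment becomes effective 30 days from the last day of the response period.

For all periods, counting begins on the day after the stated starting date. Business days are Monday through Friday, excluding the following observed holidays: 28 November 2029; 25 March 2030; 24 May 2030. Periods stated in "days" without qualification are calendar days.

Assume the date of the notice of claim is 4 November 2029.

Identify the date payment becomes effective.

The last day of the proof-of-loss period: 92 calendar days after 4 November 2029 is 4 February 2030.
The last day of the investigation period: counting 15 business days from Monday, 4 February 2030 (Feb 5, Feb 6, Feb 7, Feb 8, …, Feb 21, Feb 22, Feb 25, skipping weekends) reaches Monday, 25 February 2030.
Adding 55 calendar days to 25 February 2030 gives 21 April 2030, which is the last day of the response period.
The date payment becomes effective: 21 April 2030 + 30 days = 21 May 2030.

21 May 2030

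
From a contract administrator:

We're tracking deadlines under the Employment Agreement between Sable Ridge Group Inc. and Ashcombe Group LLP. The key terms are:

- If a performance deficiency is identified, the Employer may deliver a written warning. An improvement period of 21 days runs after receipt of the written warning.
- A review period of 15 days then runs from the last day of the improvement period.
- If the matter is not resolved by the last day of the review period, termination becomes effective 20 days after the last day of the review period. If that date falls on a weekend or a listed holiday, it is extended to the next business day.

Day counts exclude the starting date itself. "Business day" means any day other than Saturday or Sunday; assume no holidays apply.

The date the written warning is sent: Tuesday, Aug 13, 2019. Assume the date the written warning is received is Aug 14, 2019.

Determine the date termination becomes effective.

Adding 21 calendar days to Aug 14, 2019 gives Sep 4, 2019, which is the last day of the improvement period.
Adding 15 calendar days to Sep 4, 2019 gives Sep 19, 2019, which is the last day of the review period.
Adding 20 calendar days to Sep 19, 2019 gives Oct 9, 2019, which is the date termination becomes effective. Oct 9, 2019 is a Wednesday, so no roll-forward applies.

Oct 9, 2019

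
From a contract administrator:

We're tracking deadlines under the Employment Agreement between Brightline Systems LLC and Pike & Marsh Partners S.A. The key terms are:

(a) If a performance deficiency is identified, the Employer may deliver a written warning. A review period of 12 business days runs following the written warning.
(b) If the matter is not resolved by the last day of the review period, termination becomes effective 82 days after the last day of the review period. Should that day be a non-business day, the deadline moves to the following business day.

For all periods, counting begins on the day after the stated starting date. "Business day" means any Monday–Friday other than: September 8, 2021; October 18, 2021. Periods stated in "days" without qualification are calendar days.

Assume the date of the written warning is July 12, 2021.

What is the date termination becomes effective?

The last day of the review period: counting 12 business days from Monday, July 12, 2021 (Jul 13, Jul 14, Jul 15, Jul 16, …, Jul 26, Jul 27, Jul 28, skipping weekends) reaches Wednesday, July 28, 2021.
The date termination becomes effective: 82 calendar days after July 28, 2021 is October 18, 2021. That falls on Monday, a listed holiday, so it rolls to the next business day, Tuesday, October 19, 2021.

October 19, 2021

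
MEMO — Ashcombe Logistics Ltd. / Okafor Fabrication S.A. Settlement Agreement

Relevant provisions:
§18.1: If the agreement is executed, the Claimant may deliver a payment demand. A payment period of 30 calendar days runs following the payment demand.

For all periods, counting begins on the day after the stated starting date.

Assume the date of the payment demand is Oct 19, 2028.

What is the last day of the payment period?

Nov 18, 2028

The last day of the payment period: Oct 19, 2028 + 30 days = Nov 18, 2028.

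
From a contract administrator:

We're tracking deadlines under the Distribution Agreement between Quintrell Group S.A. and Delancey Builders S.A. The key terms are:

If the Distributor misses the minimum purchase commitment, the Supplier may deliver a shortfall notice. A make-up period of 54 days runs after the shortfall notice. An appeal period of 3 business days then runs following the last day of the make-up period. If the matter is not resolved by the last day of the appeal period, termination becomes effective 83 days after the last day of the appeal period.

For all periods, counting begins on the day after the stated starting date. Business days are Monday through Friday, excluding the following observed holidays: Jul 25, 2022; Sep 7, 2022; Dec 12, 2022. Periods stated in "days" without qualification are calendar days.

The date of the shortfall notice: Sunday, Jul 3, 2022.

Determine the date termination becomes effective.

The last day of the make-up period: 54 calendar days after Jul 3, 2022 is Aug 26, 2022.
The last day of the appeal period: 3 business days after Friday, Aug 26, 2022, skipping weekends — Aug 29, Aug 30, Aug 31 — lands on Wednesday, Aug 31, 2022.
The date termination becomes effective: 83 calendar days after Aug 31, 2022 is Nov 22, 2022.

Nov 22, 2022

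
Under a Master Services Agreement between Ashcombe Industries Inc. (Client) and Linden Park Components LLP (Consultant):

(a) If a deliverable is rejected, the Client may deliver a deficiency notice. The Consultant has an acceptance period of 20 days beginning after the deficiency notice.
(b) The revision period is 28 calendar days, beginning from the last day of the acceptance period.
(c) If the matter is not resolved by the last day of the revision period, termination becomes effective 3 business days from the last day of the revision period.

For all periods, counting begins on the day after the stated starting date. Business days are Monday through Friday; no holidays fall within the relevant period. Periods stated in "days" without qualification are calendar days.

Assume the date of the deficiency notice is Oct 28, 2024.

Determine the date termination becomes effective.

The last day of the acceptance period: 20 calendar days after Oct 28, 2024 is Nov 17, 2024.
The last day of the revision period: 28 calendar days after Nov 17, 2024 is Dec 15, 2024.
The date termination becomes effective: counting 3 business days from Sunday, Dec 15, 2024 (Dec 16, Dec 17, Dec 18, skipping weekends) reaches Wednesday, Dec 18, 2024.

Dec 18, 2024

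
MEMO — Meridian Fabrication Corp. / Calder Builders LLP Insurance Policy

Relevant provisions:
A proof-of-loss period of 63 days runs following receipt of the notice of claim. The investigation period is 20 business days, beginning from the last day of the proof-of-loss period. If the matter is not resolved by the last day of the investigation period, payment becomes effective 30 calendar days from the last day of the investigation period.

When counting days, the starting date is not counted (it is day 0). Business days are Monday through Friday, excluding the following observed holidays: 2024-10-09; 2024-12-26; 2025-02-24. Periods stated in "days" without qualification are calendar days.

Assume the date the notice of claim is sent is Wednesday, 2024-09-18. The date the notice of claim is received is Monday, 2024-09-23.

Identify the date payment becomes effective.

The last day of the proof-of-loss period: 63 calendar days after 2024-09-23 is 2024-11-25.
From Monday, 2024-11-25, 20 business days (Nov 26, Nov 27, Nov 28, Nov 29, …, Dec 19, Dec 20, Dec 23, skipping weekends) brings us to Monday, 2024-12-23, which is the last day of the investigation period.
Adding 30 calendar days to 2024-12-23 gives 2025-01-22, which is the date payment becomes effective.

2025-01-22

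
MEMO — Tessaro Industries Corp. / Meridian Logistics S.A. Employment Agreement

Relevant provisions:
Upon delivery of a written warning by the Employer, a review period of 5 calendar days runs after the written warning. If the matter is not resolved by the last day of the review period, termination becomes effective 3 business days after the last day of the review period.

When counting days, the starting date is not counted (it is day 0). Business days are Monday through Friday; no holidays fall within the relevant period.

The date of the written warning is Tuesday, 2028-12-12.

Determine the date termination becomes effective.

2028-12-20

The last day of the review period: 2028-12-12 + 5 days = 2028-12-17.
From Sunday, 2028-12-17, 3 business days (Dec 18, Dec 19, Dec 20, skipping weekends) brings us to Wednesday, 2028-12-20, which is the date termination becomes effective.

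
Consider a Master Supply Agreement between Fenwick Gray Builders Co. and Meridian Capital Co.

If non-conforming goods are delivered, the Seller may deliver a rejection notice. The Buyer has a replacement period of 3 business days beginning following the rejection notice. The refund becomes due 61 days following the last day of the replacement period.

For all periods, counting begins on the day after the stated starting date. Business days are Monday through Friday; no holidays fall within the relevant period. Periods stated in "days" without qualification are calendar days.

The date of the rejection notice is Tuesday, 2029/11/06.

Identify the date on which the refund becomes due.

2030/01/09

From Tuesday, 2029/11/06, 3 business days (Nov 7, Nov 8, Nov 9, skipping weekends) brings us to Friday, 2029/11/09, which is the last day of the replacement period.
The date on which the refund becomes due: 2029/11/09 + 61 days = 2030/01/09.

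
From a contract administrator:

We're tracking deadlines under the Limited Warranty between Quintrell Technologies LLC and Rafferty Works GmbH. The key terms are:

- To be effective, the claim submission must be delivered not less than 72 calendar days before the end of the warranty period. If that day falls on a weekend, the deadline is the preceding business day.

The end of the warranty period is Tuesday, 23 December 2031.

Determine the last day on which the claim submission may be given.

10 October 2031

Counting back 72 calendar days from 23 December 2031 gives 12 October 2031. That is a Sunday, so the deadline moves back to Friday, 10 October 2031.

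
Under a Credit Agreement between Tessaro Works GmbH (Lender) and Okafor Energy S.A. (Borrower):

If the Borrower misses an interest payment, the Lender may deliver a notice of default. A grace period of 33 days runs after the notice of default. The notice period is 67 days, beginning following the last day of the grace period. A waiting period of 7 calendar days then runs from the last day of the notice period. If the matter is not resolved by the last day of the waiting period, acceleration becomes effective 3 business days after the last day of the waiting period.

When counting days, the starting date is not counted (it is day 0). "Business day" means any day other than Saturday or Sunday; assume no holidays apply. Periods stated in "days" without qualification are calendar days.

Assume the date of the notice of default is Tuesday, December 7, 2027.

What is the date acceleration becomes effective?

Adding 33 calendar days to December 7, 2027 gives January 9, 2028, which is the last day of the grace period.
The last day of the notice period: 67 calendar days after January 9, 2028 is March 16, 2028.
The last day of the waiting period: March 16, 2028 + 7 days = March 23, 2028.
From Thursday, March 23, 2028, 3 business days (Mar 24, Mar 27, Mar 28, skipping weekends) brings us to Tuesday, March 28, 2028, which is the date acceleration becomes effective.

March 28, 2028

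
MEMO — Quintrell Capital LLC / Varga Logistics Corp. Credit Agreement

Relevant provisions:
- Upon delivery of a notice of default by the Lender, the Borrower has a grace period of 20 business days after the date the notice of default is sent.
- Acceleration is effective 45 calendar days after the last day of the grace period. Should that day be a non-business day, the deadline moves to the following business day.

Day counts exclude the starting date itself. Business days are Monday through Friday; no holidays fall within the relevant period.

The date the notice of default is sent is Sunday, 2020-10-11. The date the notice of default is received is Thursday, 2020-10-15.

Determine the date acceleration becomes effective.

The last day of the grace period: counting 20 business days from Sunday, 2020-10-11 (Oct 12, Oct 13, Oct 14, Oct 15, …, Nov 4, Nov 5, Nov 6, skipping weekends) reaches Friday, 2020-11-06.
The date acceleration becomes effective: 2020-11-06 + 45 days = 2020-12-21. 2020-12-21 is a Monday, so no roll-forward applies.

2020-12-21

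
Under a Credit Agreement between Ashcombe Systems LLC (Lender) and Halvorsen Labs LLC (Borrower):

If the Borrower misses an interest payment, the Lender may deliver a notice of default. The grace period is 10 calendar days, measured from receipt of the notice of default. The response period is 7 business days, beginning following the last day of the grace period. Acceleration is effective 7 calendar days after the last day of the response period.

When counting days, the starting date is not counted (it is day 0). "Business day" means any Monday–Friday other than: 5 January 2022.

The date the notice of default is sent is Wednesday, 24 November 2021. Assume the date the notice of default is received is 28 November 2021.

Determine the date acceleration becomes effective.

24 December 2021

Adding 10 calendar days to 28 November 2021 gives 8 December 2021, which is the last day of the grace period.
The last day of the response period: counting 7 business days from Wednesday, 8 December 2021 (Dec 9, Dec 10, Dec 13, Dec 14, Dec 15, Dec 16, Dec 17, skipping weekends) reaches Friday, 17 December 2021.
The date acceleration becomes effective: 7 calendar days after 17 December 2021 is 24 December 2021.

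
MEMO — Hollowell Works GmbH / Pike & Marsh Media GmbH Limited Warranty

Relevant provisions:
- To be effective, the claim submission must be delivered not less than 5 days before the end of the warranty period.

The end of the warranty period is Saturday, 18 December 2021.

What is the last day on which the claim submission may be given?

Counting back 5 calendar days from 18 December 2021 gives 13 December 2021.

13 December 2021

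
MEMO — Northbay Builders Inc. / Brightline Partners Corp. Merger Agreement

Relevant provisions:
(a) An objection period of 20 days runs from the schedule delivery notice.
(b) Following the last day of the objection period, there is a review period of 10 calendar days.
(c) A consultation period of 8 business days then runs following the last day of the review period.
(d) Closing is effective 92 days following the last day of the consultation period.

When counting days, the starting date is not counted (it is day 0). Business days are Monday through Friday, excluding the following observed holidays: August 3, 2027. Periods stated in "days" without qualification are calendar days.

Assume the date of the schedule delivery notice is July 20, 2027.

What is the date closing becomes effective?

December 1, 2027

Adding 20 calendar days to July 20, 2027 gives August 9, 2027, which is the last day of the objection period.
The last day of the review period: August 9, 2027 + 10 days = August 19, 2027.
From Thursday, August 19, 2027, 8 business days (Aug 20, Aug 23, Aug 24, Aug 25, Aug 26, Aug 27, Aug 30, Aug 31, skipping weekends) brings us to Tuesday, August 31, 2027, which is the last day of the consultation period.
Adding 92 calendar days to August 31, 2027 gives December 1, 2027, which is the date closing becomes effective.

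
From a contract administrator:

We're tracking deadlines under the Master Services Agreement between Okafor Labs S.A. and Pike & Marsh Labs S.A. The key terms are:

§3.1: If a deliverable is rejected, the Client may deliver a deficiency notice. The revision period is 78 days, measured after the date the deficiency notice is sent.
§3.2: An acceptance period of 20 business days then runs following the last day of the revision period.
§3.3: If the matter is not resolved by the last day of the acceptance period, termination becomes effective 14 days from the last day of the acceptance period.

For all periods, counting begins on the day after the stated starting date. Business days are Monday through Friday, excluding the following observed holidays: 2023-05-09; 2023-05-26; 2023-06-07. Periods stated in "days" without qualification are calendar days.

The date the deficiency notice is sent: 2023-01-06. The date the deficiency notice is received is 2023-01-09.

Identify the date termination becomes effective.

The last day of the revision period: 78 calendar days after 2023-01-06 is 2023-03-25.
The last day of the acceptance period: 20 business days after Saturday, 2023-03-25, skipping weekends — Mar 27, Mar 28, Mar 29, Mar 30, …, Apr 19, Apr 20, Apr 21 — lands on Friday, 2023-04-21.
The date termination becomes effective: 2023-04-21 + 14 days = 2023-05-05.

2023-05-05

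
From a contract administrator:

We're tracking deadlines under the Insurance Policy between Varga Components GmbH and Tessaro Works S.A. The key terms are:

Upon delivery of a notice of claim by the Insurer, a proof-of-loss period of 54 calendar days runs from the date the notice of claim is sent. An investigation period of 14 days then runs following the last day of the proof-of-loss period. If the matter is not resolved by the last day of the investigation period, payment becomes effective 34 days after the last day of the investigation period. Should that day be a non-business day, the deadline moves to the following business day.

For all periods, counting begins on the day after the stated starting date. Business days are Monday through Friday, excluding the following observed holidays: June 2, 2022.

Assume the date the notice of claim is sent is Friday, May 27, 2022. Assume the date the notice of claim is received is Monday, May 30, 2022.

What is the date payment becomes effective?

The last day of the proof-of-loss period: 54 calendar days after May 27, 2022 is July 20, 2022.
The last day of the investigation period: July 20, 2022 + 14 days = August 3, 2022.
The date payment becomes effective: August 3, 2022 + 34 days = September 6, 2022. September 6, 2022 is a Tuesday and is not a listed holiday, so no roll-forward applies.

September 6, 2022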